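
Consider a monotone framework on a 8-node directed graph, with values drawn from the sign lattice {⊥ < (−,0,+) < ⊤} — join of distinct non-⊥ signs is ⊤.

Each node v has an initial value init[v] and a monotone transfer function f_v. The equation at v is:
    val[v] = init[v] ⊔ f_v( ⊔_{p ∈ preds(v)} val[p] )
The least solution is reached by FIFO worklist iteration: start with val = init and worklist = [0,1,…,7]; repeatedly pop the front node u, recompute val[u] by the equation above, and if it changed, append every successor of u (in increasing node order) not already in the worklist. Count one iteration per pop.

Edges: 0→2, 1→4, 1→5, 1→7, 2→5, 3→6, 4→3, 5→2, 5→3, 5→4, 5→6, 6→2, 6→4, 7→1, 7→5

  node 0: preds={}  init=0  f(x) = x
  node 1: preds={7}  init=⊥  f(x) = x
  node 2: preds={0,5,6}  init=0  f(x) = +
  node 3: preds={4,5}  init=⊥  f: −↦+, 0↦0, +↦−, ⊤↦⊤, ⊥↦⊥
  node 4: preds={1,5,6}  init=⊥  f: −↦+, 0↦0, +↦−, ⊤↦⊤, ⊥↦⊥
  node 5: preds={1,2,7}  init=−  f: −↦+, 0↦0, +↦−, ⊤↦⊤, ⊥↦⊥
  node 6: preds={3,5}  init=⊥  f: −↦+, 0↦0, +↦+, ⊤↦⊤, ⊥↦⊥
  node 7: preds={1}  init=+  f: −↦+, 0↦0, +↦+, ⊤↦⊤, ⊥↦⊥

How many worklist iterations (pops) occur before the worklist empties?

Iteration log — 12 steps:
  step 1. node 0  ⊔preds=⊥  new=0  stable
  step 2. node 1  ⊔preds=+  new=+  old=⊥  +wl: 
  step 3. node 2  ⊔preds=⊤  new=⊤  old=0  +wl: 
  step 4. node 3  ⊔preds=−  new=+  old=⊥  +wl: 
  step 5. node 4  ⊔preds=⊤  new=⊤  old=⊥  +wl: 3
  step 6. node 5  ⊔preds=⊤  new=⊤  old=−  +wl: 2,4
  step 7. node 6  ⊔preds=⊤  new=⊤  old=⊥  +wl: 
  step 8. node 7  ⊔preds=+  new=+  stable
  step 9. node 3  ⊔preds=⊤  new=⊤  old=+  +wl: 6
  step 10. node 2  ⊔preds=⊤  new=⊤  stable
  step 11. node 4  ⊔preds=⊤  new=⊤  stable
  step 12. node 6  ⊔preds=⊤  new=⊤  stable

Least fixpoint reached:
  node 0: 0
  node 1: +
  node 2: ⊤
  node 3: ⊤
  node 4: ⊤
  node 5: ⊤
  node 6: ⊤
  node 7: +

12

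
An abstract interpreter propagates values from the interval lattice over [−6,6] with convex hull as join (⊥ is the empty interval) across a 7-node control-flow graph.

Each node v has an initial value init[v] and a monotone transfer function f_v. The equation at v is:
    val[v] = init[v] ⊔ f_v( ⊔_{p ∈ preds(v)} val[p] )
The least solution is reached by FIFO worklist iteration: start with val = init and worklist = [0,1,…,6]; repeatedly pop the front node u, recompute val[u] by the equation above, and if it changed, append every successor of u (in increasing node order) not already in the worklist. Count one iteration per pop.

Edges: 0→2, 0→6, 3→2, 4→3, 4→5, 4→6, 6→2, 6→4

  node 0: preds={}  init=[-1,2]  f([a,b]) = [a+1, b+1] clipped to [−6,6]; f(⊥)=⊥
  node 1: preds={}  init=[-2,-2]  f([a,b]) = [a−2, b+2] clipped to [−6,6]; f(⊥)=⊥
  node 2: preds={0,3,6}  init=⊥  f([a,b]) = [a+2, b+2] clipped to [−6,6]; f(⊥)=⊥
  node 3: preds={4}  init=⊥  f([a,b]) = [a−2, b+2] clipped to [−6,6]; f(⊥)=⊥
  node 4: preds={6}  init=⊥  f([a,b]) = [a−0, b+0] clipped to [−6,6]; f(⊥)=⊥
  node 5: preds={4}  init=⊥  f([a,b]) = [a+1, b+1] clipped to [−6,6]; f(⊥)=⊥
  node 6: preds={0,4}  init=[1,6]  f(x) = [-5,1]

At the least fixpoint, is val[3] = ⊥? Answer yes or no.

no

Iteration log — 14 steps:
  step 1. node 0  ⊔preds=⊥  new=[-1,2]  stable
  step 2. node 1  ⊔preds=⊥  new=[-2,-2]  stable
  step 3. node 2  ⊔preds=[-1,6]  new=[1,6]  old=⊥  +wl: 
  step 4. node 3  ⊔preds=⊥  new=⊥  stable
  step 5. node 4  ⊔preds=[1,6]  new=[1,6]  old=⊥  +wl: 3
  step 6. node 5  ⊔preds=[1,6]  new=[2,6]  old=⊥  +wl: 
  step 7. node 6  ⊔preds=[-1,6]  new=[-5,6]  old=[1,6]  +wl: 2,4
  step 8. node 3  ⊔preds=[1,6]  new=[-1,6]  old=⊥  +wl: 
  step 9. node 2  ⊔preds=[-5,6]  new=[-3,6]  old=[1,6]  +wl: 
  step 10. node 4  ⊔preds=[-5,6]  new=[-5,6]  old=[1,6]  +wl: 3,5,6
  step 11. node 3  ⊔preds=[-5,6]  new=[-6,6]  old=[-1,6]  +wl: 2
  step 12. node 5  ⊔preds=[-5,6]  new=[-4,6]  old=[2,6]  +wl: 
  step 13. node 6  ⊔preds=[-5,6]  new=[-5,6]  stable
  step 14. node 2  ⊔preds=[-6,6]  new=[-4,6]  old=[-3,6]  +wl: 

Least fixpoint reached:
  node 0: [-1,2]
  node 1: [-2,-2]
  node 2: [-4,6]
  node 3: [-6,6]
  node 4: [-5,6]
  node 5: [-4,6]
  node 6: [-5,6]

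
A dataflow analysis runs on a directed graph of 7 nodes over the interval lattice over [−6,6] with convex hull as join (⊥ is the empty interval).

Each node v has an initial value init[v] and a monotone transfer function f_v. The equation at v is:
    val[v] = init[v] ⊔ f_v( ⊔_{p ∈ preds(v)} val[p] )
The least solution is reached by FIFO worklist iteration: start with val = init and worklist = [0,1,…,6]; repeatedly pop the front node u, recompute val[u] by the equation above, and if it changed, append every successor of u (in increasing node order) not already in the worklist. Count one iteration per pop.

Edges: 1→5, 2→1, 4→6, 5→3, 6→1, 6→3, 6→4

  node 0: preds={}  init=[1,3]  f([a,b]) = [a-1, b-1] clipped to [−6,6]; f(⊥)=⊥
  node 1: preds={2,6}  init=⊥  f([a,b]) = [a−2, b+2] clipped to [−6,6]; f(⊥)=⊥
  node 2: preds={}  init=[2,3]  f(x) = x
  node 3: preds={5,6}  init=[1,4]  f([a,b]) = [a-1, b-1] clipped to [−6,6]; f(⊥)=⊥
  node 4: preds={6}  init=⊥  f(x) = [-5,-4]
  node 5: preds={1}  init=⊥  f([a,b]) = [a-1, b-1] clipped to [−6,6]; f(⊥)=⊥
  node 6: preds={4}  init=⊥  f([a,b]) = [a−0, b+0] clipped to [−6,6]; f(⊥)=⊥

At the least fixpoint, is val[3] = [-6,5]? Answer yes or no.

no

Trace (12 dequeues):
  [1] u=0 | in ⊥ | out [1,3] | ==
  [2] u=1 | in [2,3] | out [0,5] | prev ⊥ | push {}
  [3] u=2 | in ⊥ | out [2,3] | ==
  [4] u=3 | in ⊥ | out [1,4] | ==
  [5] u=4 | in ⊥ | out [-5,-4] | prev ⊥ | push {}
  [6] u=5 | in [0,5] | out [-1,4] | prev ⊥ | push {3}
  [7] u=6 | in [-5,-4] | out [-5,-4] | prev ⊥ | push {1,4}
  [8] u=3 | in [-5,4] | out [-6,4] | prev [1,4] | push {}
  [9] u=1 | in [-5,3] | out [-6,5] | prev [0,5] | push {5}
  [10] u=4 | in [-5,-4] | out [-5,-4] | ==
  [11] u=5 | in [-6,5] | out [-6,4] | prev [-1,4] | push {3}
  [12] u=3 | in [-6,4] | out [-6,4] | ==

Converged values:
  [0] [1,3]
  [1] [-6,5]
  [2] [2,3]
  [3] [-6,4]
  [4] [-5,-4]
  [5] [-6,4]
  [6] [-5,-4]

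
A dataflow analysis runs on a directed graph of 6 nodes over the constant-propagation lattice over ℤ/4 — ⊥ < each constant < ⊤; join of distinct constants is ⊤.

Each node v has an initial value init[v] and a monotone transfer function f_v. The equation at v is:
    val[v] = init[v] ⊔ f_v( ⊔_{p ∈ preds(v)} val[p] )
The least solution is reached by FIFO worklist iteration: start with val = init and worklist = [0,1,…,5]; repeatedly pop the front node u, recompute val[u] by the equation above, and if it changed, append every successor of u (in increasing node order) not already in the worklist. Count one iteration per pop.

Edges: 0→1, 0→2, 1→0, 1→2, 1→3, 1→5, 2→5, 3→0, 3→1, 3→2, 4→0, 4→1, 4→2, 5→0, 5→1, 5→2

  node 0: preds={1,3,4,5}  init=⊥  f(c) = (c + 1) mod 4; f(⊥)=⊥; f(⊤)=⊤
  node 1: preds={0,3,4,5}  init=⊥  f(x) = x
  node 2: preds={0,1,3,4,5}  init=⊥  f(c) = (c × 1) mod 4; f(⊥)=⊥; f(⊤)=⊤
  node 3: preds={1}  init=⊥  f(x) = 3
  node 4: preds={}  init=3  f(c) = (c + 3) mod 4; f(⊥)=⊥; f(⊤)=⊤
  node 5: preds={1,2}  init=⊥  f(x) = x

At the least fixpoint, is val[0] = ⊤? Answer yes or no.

Worklist (9 pops):
  #1 pop 0: in=3 → 0 (was ⊥); enqueue []
  #2 pop 1: in=⊤ → ⊤ (was ⊥); enqueue [0]
  #3 pop 2: in=⊤ → ⊤ (was ⊥); enqueue []
  #4 pop 3: in=⊤ → 3 (was ⊥); enqueue [1,2]
  #5 pop 4: in=⊥ → 3 (no change)
  #6 pop 5: in=⊤ → ⊤ (was ⊥); enqueue []
  #7 pop 0: in=⊤ → ⊤ (was 0); enqueue []
  #8 pop 1: in=⊤ → ⊤ (no change)
  #9 pop 2: in=⊤ → ⊤ (no change)

Fixpoint:
  val[0] = ⊤
  val[1] = ⊤
  val[2] = ⊤
  val[3] = 3
  val[4] = 3
  val[5] = ⊤

yes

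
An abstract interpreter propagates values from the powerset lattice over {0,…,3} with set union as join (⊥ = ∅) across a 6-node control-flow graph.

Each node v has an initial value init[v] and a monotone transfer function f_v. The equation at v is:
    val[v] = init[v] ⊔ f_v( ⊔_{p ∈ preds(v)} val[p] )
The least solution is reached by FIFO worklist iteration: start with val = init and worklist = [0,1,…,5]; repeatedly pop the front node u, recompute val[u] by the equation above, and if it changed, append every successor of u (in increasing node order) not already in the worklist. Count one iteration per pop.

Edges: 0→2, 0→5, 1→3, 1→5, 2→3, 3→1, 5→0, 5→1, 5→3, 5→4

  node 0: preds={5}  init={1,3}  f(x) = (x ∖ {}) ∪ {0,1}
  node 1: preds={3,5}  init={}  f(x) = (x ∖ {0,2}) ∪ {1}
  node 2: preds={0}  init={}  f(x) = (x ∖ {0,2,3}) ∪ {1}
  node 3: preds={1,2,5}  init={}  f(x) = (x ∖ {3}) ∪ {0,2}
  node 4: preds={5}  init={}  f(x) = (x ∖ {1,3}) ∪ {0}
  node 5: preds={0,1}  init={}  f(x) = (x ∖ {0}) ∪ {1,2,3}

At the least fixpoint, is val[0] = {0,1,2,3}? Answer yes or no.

yes

Worklist (12 pops):
  #1 pop 0: in={} → {0,1,3} (was {1,3}); enqueue []
  #2 pop 1: in={} → {1} (was {}); enqueue []
  #3 pop 2: in={0,1,3} → {1} (was {}); enqueue []
  #4 pop 3: in={1} → {0,1,2} (was {}); enqueue [1]
  #5 pop 4: in={} → {0} (was {}); enqueue []
  #6 pop 5: in={0,1,3} → {1,2,3} (was {}); enqueue [0,3,4]
  #7 pop 1: in={0,1,2,3} → {1,3} (was {1}); enqueue [5]
  #8 pop 0: in={1,2,3} → {0,1,2,3} (was {0,1,3}); enqueue [2]
  #9 pop 3: in={1,2,3} → {0,1,2} (no change)
  #10 pop 4: in={1,2,3} → {0,2} (was {0}); enqueue []
  #11 pop 5: in={0,1,2,3} → {1,2,3} (no change)
  #12 pop 2: in={0,1,2,3} → {1} (no change)

Fixpoint:
  val[0] = {0,1,2,3}
  val[1] = {1,3}
  val[2] = {1}
  val[3] = {0,1,2}
  val[4] = {0,2}
  val[5] = {1,2,3}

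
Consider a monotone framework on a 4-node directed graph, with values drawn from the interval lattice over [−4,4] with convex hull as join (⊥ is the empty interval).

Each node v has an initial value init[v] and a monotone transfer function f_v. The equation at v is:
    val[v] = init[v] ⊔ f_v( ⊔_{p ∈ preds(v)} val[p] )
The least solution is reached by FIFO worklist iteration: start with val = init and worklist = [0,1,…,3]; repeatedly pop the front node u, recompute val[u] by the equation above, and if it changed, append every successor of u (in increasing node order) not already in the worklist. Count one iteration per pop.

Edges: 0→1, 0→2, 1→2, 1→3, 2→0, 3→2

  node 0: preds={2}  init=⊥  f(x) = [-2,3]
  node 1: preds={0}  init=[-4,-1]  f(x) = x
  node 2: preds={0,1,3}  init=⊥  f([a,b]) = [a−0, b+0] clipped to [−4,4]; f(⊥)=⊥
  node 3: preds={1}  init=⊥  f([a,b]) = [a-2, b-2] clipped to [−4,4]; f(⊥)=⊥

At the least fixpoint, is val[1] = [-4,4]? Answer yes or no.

no

Trace (6 dequeues):
  [1] u=0 | in ⊥ | out [-2,3] | prev ⊥ | push {}
  [2] u=1 | in [-2,3] | out [-4,3] | prev [-4,-1] | push {}
  [3] u=2 | in [-4,3] | out [-4,3] | prev ⊥ | push {0}
  [4] u=3 | in [-4,3] | out [-4,1] | prev ⊥ | push {2}
  [5] u=0 | in [-4,3] | out [-2,3] | ==
  [6] u=2 | in [-4,3] | out [-4,3] | ==

Converged values:
  [0] [-2,3]
  [1] [-4,3]
  [2] [-4,3]
  [3] [-4,1]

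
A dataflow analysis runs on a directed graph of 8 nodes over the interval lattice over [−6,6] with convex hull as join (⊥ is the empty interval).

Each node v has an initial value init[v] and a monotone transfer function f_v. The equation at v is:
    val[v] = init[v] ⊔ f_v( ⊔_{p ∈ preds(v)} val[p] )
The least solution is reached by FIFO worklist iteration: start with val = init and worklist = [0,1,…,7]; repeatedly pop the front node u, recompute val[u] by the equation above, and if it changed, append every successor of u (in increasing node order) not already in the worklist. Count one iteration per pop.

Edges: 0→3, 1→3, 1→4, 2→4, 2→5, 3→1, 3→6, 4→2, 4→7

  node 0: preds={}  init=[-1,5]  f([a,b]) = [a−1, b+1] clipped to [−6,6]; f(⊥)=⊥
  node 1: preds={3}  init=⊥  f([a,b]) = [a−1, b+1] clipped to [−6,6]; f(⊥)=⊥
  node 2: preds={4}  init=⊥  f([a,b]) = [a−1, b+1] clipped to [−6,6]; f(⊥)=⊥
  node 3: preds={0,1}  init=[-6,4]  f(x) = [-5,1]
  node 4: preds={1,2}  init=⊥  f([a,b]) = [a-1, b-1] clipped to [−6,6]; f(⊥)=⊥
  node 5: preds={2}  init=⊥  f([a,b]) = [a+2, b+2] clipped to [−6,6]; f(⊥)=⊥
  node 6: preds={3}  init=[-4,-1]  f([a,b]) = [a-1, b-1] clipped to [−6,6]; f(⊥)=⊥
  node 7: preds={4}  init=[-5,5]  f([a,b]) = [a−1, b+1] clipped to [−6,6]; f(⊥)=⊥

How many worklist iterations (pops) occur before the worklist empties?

Iteration log — 11 steps:
  step 1. node 0  ⊔preds=⊥  new=[-1,5]  stable
  step 2. node 1  ⊔preds=[-6,4]  new=[-6,5]  old=⊥  +wl: 
  step 3. node 2  ⊔preds=⊥  new=⊥  stable
  step 4. node 3  ⊔preds=[-6,5]  new=[-6,4]  stable
  step 5. node 4  ⊔preds=[-6,5]  new=[-6,4]  old=⊥  +wl: 2
  step 6. node 5  ⊔preds=⊥  new=⊥  stable
  step 7. node 6  ⊔preds=[-6,4]  new=[-6,3]  old=[-4,-1]  +wl: 
  step 8. node 7  ⊔preds=[-6,4]  new=[-6,5]  old=[-5,5]  +wl: 
  step 9. node 2  ⊔preds=[-6,4]  new=[-6,5]  old=⊥  +wl: 4,5
  step 10. node 4  ⊔preds=[-6,5]  new=[-6,4]  stable
  step 11. node 5  ⊔preds=[-6,5]  new=[-4,6]  old=⊥  +wl: 

Least fixpoint reached:
  node 0: [-1,5]
  node 1: [-6,5]
  node 2: [-6,5]
  node 3: [-6,4]
  node 4: [-6,4]
  node 5: [-4,6]
  node 6: [-6,3]
  node 7: [-6,5]

11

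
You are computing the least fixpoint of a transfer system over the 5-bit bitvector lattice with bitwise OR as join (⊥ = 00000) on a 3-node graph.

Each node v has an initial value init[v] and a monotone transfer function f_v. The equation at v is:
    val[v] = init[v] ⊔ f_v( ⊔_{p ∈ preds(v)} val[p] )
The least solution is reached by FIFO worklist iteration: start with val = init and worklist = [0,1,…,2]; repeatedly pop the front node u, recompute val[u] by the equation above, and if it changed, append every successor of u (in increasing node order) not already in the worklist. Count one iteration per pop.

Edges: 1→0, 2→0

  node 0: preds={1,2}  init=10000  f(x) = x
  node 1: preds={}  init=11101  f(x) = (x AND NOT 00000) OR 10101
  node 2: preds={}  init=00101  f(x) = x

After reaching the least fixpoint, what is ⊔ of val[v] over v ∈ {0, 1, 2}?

Worklist (3 pops):
  #1 pop 0: in=11101 → 11101 (was 10000); enqueue []
  #2 pop 1: in=00000 → 11101 (no change)
  #3 pop 2: in=00000 → 00101 (no change)

Fixpoint:
  val[0] = 11101
  val[1] = 11101
  val[2] = 00101

11101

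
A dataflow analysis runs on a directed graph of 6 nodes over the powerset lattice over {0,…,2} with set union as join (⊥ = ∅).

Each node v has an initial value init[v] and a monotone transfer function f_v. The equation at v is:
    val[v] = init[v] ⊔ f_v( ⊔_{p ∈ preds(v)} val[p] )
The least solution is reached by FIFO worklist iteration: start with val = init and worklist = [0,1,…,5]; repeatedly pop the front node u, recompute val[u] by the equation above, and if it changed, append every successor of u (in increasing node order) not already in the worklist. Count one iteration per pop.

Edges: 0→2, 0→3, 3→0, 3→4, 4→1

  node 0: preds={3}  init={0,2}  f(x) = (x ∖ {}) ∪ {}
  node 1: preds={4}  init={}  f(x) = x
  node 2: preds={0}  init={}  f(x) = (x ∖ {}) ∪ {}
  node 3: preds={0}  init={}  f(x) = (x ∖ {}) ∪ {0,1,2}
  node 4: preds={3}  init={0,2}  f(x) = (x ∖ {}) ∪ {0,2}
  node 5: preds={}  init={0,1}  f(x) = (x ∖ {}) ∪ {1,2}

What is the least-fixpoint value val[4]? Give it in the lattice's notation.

{0,1,2}

Worklist (10 pops):
  #1 pop 0: in={} → {0,2} (no change)
  #2 pop 1: in={0,2} → {0,2} (was {}); enqueue []
  #3 pop 2: in={0,2} → {0,2} (was {}); enqueue []
  #4 pop 3: in={0,2} → {0,1,2} (was {}); enqueue [0]
  #5 pop 4: in={0,1,2} → {0,1,2} (was {0,2}); enqueue [1]
  #6 pop 5: in={} → {0,1,2} (was {0,1}); enqueue []
  #7 pop 0: in={0,1,2} → {0,1,2} (was {0,2}); enqueue [2,3]
  #8 pop 1: in={0,1,2} → {0,1,2} (was {0,2}); enqueue []
  #9 pop 2: in={0,1,2} → {0,1,2} (was {0,2}); enqueue []
  #10 pop 3: in={0,1,2} → {0,1,2} (no change)

Fixpoint:
  val[0] = {0,1,2}
  val[1] = {0,1,2}
  val[2] = {0,1,2}
  val[3] = {0,1,2}
  val[4] = {0,1,2}
  val[5] = {0,1,2}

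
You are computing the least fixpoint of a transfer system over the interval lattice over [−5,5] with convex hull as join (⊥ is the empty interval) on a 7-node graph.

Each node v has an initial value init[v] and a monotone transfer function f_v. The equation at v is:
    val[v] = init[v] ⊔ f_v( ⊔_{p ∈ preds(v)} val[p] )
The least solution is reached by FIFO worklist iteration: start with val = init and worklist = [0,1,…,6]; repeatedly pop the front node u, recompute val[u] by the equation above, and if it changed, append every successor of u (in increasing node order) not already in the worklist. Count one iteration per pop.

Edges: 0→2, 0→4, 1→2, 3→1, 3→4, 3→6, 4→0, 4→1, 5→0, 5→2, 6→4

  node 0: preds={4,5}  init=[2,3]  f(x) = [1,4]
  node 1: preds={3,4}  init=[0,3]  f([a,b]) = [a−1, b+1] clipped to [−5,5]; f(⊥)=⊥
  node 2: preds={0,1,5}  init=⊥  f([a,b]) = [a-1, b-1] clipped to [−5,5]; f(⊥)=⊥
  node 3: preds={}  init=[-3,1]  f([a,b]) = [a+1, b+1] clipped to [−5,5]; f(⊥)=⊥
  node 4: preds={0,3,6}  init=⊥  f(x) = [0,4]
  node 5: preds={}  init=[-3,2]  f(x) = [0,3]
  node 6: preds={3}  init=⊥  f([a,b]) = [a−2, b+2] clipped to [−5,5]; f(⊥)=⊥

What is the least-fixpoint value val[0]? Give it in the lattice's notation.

[1,4]

Worklist (11 pops):
  #1 pop 0: in=[-3,2] → [1,4] (was [2,3]); enqueue []
  #2 pop 1: in=[-3,1] → [-4,3] (was [0,3]); enqueue []
  #3 pop 2: in=[-4,4] → [-5,3] (was ⊥); enqueue []
  #4 pop 3: in=⊥ → [-3,1] (no change)
  #5 pop 4: in=[-3,4] → [0,4] (was ⊥); enqueue [0,1]
  #6 pop 5: in=⊥ → [-3,3] (was [-3,2]); enqueue [2]
  #7 pop 6: in=[-3,1] → [-5,3] (was ⊥); enqueue [4]
  #8 pop 0: in=[-3,4] → [1,4] (no change)
  #9 pop 1: in=[-3,4] → [-4,5] (was [-4,3]); enqueue []
  #10 pop 2: in=[-4,5] → [-5,4] (was [-5,3]); enqueue []
  #11 pop 4: in=[-5,4] → [0,4] (no change)

Fixpoint:
  val[0] = [1,4]
  val[1] = [-4,5]
  val[2] = [-5,4]
  val[3] = [-3,1]
  val[4] = [0,4]
  val[5] = [-3,3]
  val[6] = [-5,3]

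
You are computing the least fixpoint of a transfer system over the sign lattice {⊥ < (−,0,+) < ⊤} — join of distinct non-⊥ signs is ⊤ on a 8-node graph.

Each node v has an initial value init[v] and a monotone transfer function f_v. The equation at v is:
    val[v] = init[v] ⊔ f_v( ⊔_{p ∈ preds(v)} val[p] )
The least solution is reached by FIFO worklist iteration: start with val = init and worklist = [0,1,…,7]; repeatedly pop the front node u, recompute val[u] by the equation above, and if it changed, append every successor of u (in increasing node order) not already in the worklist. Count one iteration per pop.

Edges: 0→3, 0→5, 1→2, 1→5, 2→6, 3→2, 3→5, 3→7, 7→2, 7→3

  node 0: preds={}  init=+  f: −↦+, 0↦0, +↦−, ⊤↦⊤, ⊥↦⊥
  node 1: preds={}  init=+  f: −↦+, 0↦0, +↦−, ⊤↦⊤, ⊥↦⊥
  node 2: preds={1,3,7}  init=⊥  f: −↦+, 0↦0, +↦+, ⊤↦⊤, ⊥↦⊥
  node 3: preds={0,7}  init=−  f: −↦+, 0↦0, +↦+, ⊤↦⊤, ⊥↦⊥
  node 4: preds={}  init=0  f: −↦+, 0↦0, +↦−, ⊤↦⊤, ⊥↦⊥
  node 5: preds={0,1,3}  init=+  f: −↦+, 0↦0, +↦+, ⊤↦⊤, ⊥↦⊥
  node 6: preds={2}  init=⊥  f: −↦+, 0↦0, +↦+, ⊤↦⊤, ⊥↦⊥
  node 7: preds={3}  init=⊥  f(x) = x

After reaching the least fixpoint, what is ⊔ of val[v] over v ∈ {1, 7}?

Trace (10 dequeues):
  [1] u=0 | in ⊥ | out + | ==
  [2] u=1 | in ⊥ | out + | ==
  [3] u=2 | in ⊤ | out ⊤ | prev ⊥ | push {}
  [4] u=3 | in + | out ⊤ | prev − | push {2}
  [5] u=4 | in ⊥ | out 0 | ==
  [6] u=5 | in ⊤ | out ⊤ | prev + | push {}
  [7] u=6 | in ⊤ | out ⊤ | prev ⊥ | push {}
  [8] u=7 | in ⊤ | out ⊤ | prev ⊥ | push {3}
  [9] u=2 | in ⊤ | out ⊤ | ==
  [10] u=3 | in ⊤ | out ⊤ | ==

Converged values:
  [0] +
  [1] +
  [2] ⊤
  [3] ⊤
  [4] 0
  [5] ⊤
  [6] ⊤
  [7] ⊤

⊤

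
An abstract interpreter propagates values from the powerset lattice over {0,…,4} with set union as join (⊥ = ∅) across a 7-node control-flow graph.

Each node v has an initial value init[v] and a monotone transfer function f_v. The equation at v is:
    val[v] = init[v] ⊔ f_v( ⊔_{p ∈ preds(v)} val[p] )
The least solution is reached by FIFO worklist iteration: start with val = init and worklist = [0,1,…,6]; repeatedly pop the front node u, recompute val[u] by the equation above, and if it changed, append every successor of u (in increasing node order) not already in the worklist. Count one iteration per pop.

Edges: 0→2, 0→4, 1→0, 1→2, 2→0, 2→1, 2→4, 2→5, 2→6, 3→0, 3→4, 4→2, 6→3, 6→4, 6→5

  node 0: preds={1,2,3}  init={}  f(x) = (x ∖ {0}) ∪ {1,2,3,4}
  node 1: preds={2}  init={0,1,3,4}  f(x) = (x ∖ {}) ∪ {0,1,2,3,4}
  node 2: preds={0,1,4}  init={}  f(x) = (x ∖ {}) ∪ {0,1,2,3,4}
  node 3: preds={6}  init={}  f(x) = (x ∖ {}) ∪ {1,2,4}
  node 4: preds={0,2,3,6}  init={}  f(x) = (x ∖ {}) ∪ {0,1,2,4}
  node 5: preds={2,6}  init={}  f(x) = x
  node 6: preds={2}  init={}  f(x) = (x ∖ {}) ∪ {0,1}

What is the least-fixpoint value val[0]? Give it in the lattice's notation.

Trace (14 dequeues):
  [1] u=0 | in {0,1,3,4} | out {1,2,3,4} | prev {} | push {}
  [2] u=1 | in {} | out {0,1,2,3,4} | prev {0,1,3,4} | push {0}
  [3] u=2 | in {0,1,2,3,4} | out {0,1,2,3,4} | prev {} | push {1}
  [4] u=3 | in {} | out {1,2,4} | prev {} | push {}
  [5] u=4 | in {0,1,2,3,4} | out {0,1,2,3,4} | prev {} | push {2}
  [6] u=5 | in {0,1,2,3,4} | out {0,1,2,3,4} | prev {} | push {}
  [7] u=6 | in {0,1,2,3,4} | out {0,1,2,3,4} | prev {} | push {3,4,5}
  [8] u=0 | in {0,1,2,3,4} | out {1,2,3,4} | ==
  [9] u=1 | in {0,1,2,3,4} | out {0,1,2,3,4} | ==
  [10] u=2 | in {0,1,2,3,4} | out {0,1,2,3,4} | ==
  [11] u=3 | in {0,1,2,3,4} | out {0,1,2,3,4} | prev {1,2,4} | push {0}
  [12] u=4 | in {0,1,2,3,4} | out {0,1,2,3,4} | ==
  [13] u=5 | in {0,1,2,3,4} | out {0,1,2,3,4} | ==
  [14] u=0 | in {0,1,2,3,4} | out {1,2,3,4} | ==

Converged values:
  [0] {1,2,3,4}
  [1] {0,1,2,3,4}
  [2] {0,1,2,3,4}
  [3] {0,1,2,3,4}
  [4] {0,1,2,3,4}
  [5] {0,1,2,3,4}
  [6] {0,1,2,3,4}

{1,2,3,4}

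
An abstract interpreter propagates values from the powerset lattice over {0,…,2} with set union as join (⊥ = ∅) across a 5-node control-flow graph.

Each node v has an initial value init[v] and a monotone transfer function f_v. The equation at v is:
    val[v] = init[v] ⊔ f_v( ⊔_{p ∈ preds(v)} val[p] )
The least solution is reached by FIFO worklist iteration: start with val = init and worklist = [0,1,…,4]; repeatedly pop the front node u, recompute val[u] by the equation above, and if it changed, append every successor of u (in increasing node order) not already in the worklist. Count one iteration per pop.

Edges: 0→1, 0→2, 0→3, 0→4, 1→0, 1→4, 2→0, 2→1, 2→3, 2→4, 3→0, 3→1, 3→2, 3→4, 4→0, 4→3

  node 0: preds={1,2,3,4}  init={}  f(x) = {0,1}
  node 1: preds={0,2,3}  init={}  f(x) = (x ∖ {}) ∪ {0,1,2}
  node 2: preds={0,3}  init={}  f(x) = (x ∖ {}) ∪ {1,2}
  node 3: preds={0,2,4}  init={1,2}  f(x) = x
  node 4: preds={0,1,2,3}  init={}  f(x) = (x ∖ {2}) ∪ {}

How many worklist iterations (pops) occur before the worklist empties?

9

Iteration log — 9 steps:
  step 1. node 0  ⊔preds={1,2}  new={0,1}  old={}  +wl: 
  step 2. node 1  ⊔preds={0,1,2}  new={0,1,2}  old={}  +wl: 0
  step 3. node 2  ⊔preds={0,1,2}  new={0,1,2}  old={}  +wl: 1
  step 4. node 3  ⊔preds={0,1,2}  new={0,1,2}  old={1,2}  +wl: 2
  step 5. node 4  ⊔preds={0,1,2}  new={0,1}  old={}  +wl: 3
  step 6. node 0  ⊔preds={0,1,2}  new={0,1}  stable
  step 7. node 1  ⊔preds={0,1,2}  new={0,1,2}  stable
  step 8. node 2  ⊔preds={0,1,2}  new={0,1,2}  stable
  step 9. node 3  ⊔preds={0,1,2}  new={0,1,2}  stable

Least fixpoint reached:
  node 0: {0,1}
  node 1: {0,1,2}
  node 2: {0,1,2}
  node 3: {0,1,2}
  node 4: {0,1}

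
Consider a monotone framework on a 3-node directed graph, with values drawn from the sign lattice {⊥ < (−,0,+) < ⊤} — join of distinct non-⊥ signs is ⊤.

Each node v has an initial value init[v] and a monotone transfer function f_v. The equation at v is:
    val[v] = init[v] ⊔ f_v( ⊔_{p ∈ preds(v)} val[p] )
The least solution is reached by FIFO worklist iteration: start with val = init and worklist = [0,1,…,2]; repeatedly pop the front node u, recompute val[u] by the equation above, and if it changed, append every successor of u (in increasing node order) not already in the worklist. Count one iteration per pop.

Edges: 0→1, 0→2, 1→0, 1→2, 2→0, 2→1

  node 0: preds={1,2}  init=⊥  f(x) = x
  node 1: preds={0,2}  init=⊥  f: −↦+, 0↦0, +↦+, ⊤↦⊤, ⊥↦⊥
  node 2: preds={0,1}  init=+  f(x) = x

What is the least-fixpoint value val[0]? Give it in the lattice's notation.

Trace (4 dequeues):
  [1] u=0 | in + | out + | prev ⊥ | push {}
  [2] u=1 | in + | out + | prev ⊥ | push {0}
  [3] u=2 | in + | out + | ==
  [4] u=0 | in + | out + | ==

Converged values:
  [0] +
  [1] +
  [2] +

+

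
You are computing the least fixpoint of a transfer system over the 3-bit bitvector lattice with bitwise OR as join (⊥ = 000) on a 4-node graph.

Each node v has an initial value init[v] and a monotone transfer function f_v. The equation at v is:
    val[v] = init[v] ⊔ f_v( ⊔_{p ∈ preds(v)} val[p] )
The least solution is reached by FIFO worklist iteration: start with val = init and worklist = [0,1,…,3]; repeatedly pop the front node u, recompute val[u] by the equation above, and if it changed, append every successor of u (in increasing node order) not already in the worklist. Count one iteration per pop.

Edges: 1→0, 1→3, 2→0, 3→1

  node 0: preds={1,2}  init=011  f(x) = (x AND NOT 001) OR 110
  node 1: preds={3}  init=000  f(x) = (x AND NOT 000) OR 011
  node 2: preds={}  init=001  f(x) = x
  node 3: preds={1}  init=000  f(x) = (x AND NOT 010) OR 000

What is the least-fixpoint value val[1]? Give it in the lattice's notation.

011

Trace (6 dequeues):
  [1] u=0 | in 001 | out 111 | prev 011 | push {}
  [2] u=1 | in 000 | out 011 | prev 000 | push {0}
  [3] u=2 | in 000 | out 001 | ==
  [4] u=3 | in 011 | out 001 | prev 000 | push {1}
  [5] u=0 | in 011 | out 111 | ==
  [6] u=1 | in 001 | out 011 | ==

Converged values:
  [0] 111
  [1] 011
  [2] 001
  [3] 001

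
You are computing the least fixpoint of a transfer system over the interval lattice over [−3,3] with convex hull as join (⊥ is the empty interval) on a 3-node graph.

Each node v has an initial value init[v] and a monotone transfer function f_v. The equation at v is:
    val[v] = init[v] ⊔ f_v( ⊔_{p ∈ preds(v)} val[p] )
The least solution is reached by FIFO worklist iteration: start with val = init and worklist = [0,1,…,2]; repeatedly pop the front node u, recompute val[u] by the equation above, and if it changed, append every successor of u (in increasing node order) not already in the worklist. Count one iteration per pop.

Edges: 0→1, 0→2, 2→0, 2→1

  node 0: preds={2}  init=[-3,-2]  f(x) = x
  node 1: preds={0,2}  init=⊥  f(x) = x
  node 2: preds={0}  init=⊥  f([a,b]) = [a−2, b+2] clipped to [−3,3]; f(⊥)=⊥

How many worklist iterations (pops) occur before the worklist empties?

12

Worklist (12 pops):
  #1 pop 0: in=⊥ → [-3,-2] (no change)
  #2 pop 1: in=[-3,-2] → [-3,-2] (was ⊥); enqueue []
  #3 pop 2: in=[-3,-2] → [-3,0] (was ⊥); enqueue [0,1]
  #4 pop 0: in=[-3,0] → [-3,0] (was [-3,-2]); enqueue [2]
  #5 pop 1: in=[-3,0] → [-3,0] (was [-3,-2]); enqueue []
  #6 pop 2: in=[-3,0] → [-3,2] (was [-3,0]); enqueue [0,1]
  #7 pop 0: in=[-3,2] → [-3,2] (was [-3,0]); enqueue [2]
  #8 pop 1: in=[-3,2] → [-3,2] (was [-3,0]); enqueue []
  #9 pop 2: in=[-3,2] → [-3,3] (was [-3,2]); enqueue [0,1]
  #10 pop 0: in=[-3,3] → [-3,3] (was [-3,2]); enqueue [2]
  #11 pop 1: in=[-3,3] → [-3,3] (was [-3,2]); enqueue []
  #12 pop 2: in=[-3,3] → [-3,3] (no change)

Fixpoint:
  val[0] = [-3,3]
  val[1] = [-3,3]
  val[2] = [-3,3]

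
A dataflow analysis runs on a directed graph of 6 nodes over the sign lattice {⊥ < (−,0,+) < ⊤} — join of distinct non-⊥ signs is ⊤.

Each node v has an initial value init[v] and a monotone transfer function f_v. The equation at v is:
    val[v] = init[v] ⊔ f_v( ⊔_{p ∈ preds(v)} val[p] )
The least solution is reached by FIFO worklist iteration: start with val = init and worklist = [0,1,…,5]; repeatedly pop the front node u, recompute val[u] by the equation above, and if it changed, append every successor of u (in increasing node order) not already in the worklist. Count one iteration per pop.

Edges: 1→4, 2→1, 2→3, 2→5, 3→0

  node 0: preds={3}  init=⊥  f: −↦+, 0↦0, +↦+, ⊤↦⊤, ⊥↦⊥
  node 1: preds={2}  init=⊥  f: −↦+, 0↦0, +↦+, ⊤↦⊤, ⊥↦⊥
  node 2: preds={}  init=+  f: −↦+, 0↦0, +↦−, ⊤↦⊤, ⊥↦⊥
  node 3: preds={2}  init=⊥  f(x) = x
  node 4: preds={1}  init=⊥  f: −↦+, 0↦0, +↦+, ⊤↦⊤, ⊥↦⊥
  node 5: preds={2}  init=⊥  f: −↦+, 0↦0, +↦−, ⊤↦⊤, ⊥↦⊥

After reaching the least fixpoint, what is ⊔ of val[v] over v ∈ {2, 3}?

+

Worklist (7 pops):
  #1 pop 0: in=⊥ → ⊥ (no change)
  #2 pop 1: in=+ → + (was ⊥); enqueue []
  #3 pop 2: in=⊥ → + (no change)
  #4 pop 3: in=+ → + (was ⊥); enqueue [0]
  #5 pop 4: in=+ → + (was ⊥); enqueue []
  #6 pop 5: in=+ → − (was ⊥); enqueue []
  #7 pop 0: in=+ → + (was ⊥); enqueue []

Fixpoint:
  val[0] = +
  val[1] = +
  val[2] = +
  val[3] = +
  val[4] = +
  val[5] = −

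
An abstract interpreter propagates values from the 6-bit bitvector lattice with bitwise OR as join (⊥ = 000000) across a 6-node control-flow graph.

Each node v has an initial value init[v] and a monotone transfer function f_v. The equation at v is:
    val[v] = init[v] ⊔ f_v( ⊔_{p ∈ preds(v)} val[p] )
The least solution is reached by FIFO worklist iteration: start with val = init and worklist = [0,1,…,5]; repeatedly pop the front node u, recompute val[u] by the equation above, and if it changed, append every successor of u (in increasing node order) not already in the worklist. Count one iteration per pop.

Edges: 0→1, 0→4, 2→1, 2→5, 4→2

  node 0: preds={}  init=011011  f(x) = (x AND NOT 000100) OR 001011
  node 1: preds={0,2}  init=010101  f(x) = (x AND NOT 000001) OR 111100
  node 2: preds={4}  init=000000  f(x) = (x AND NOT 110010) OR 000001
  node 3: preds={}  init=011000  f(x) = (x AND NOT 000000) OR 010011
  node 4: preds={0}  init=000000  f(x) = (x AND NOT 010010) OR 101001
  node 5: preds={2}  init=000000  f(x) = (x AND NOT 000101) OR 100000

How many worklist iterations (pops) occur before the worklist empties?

10

Worklist (10 pops):
  #1 pop 0: in=000000 → 011011 (no change)
  #2 pop 1: in=011011 → 111111 (was 010101); enqueue []
  #3 pop 2: in=000000 → 000001 (was 000000); enqueue [1]
  #4 pop 3: in=000000 → 011011 (was 011000); enqueue []
  #5 pop 4: in=011011 → 101001 (was 000000); enqueue [2]
  #6 pop 5: in=000001 → 100000 (was 000000); enqueue []
  #7 pop 1: in=011011 → 111111 (no change)
  #8 pop 2: in=101001 → 001001 (was 000001); enqueue [1,5]
  #9 pop 1: in=011011 → 111111 (no change)
  #10 pop 5: in=001001 → 101000 (was 100000); enqueue []

Fixpoint:
  val[0] = 011011
  val[1] = 111111
  val[2] = 001001
  val[3] = 011011
  val[4] = 101001
  val[5] = 101000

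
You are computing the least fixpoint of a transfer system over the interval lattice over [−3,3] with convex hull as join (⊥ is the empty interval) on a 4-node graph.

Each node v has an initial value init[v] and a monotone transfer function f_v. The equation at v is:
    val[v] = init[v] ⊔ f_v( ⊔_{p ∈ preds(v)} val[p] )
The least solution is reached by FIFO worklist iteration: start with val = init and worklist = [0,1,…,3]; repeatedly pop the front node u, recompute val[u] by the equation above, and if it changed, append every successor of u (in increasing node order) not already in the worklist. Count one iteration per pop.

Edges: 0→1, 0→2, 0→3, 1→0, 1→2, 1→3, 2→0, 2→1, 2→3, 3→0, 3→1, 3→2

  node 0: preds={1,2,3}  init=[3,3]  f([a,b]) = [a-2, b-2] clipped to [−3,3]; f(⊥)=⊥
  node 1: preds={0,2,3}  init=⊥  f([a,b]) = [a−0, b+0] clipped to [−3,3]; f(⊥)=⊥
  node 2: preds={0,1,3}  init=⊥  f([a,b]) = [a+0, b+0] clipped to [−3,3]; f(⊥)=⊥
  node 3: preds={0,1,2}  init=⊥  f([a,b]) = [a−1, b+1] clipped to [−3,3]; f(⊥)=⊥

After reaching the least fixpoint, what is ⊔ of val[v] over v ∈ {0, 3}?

Trace (15 dequeues):
  [1] u=0 | in ⊥ | out [3,3] | ==
  [2] u=1 | in [3,3] | out [3,3] | prev ⊥ | push {0}
  [3] u=2 | in [3,3] | out [3,3] | prev ⊥ | push {1}
  [4] u=3 | in [3,3] | out [2,3] | prev ⊥ | push {2}
  [5] u=0 | in [2,3] | out [0,3] | prev [3,3] | push {3}
  [6] u=1 | in [0,3] | out [0,3] | prev [3,3] | push {0}
  [7] u=2 | in [0,3] | out [0,3] | prev [3,3] | push {1}
  [8] u=3 | in [0,3] | out [-1,3] | prev [2,3] | push {2}
  [9] u=0 | in [-1,3] | out [-3,3] | prev [0,3] | push {3}
  [10] u=1 | in [-3,3] | out [-3,3] | prev [0,3] | push {0}
  [11] u=2 | in [-3,3] | out [-3,3] | prev [0,3] | push {1}
  [12] u=3 | in [-3,3] | out [-3,3] | prev [-1,3] | push {2}
  [13] u=0 | in [-3,3] | out [-3,3] | ==
  [14] u=1 | in [-3,3] | out [-3,3] | ==
  [15] u=2 | in [-3,3] | out [-3,3] | ==

Converged values:
  [0] [-3,3]
  [1] [-3,3]
  [2] [-3,3]
  [3] [-3,3]

[-3,3]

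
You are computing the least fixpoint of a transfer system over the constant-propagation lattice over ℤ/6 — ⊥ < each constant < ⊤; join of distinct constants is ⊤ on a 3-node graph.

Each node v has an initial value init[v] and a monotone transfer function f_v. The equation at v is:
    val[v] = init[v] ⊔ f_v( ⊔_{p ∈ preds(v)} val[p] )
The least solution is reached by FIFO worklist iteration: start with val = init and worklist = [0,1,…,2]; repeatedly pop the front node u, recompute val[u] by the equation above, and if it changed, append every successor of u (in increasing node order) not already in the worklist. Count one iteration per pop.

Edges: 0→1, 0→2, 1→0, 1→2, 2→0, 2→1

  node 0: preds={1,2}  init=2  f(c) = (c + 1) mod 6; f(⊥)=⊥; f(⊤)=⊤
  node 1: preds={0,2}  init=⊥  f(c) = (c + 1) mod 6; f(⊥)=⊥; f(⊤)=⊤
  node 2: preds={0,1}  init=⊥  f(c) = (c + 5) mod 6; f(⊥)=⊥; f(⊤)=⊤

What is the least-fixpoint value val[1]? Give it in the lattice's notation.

⊤

Worklist (7 pops):
  #1 pop 0: in=⊥ → 2 (no change)
  #2 pop 1: in=2 → 3 (was ⊥); enqueue [0]
  #3 pop 2: in=⊤ → ⊤ (was ⊥); enqueue [1]
  #4 pop 0: in=⊤ → ⊤ (was 2); enqueue [2]
  #5 pop 1: in=⊤ → ⊤ (was 3); enqueue [0]
  #6 pop 2: in=⊤ → ⊤ (no change)
  #7 pop 0: in=⊤ → ⊤ (no change)

Fixpoint:
  val[0] = ⊤
  val[1] = ⊤
  val[2] = ⊤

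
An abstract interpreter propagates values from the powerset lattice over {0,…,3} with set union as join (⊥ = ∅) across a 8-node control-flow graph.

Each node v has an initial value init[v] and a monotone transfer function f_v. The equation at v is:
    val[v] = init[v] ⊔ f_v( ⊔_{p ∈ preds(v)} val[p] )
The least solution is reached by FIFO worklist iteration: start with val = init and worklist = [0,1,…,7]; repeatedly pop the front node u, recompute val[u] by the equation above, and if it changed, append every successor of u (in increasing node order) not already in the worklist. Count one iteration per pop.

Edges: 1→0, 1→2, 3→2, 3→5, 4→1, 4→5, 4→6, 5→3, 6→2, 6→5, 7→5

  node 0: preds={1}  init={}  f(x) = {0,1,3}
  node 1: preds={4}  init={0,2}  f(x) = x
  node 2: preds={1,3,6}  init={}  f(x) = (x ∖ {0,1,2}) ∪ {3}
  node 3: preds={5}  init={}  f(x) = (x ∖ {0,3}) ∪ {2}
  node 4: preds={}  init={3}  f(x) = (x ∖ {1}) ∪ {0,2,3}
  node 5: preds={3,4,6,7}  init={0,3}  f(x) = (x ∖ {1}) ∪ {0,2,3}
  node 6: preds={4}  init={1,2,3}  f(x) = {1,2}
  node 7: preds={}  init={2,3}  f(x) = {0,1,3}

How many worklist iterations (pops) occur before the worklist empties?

13

Trace (13 dequeues):
  [1] u=0 | in {0,2} | out {0,1,3} | prev {} | push {}
  [2] u=1 | in {3} | out {0,2,3} | prev {0,2} | push {0}
  [3] u=2 | in {0,1,2,3} | out {3} | prev {} | push {}
  [4] u=3 | in {0,3} | out {2} | prev {} | push {2}
  [5] u=4 | in {} | out {0,2,3} | prev {3} | push {1}
  [6] u=5 | in {0,1,2,3} | out {0,2,3} | prev {0,3} | push {3}
  [7] u=6 | in {0,2,3} | out {1,2,3} | ==
  [8] u=7 | in {} | out {0,1,2,3} | prev {2,3} | push {5}
  [9] u=0 | in {0,2,3} | out {0,1,3} | ==
  [10] u=2 | in {0,1,2,3} | out {3} | ==
  [11] u=1 | in {0,2,3} | out {0,2,3} | ==
  [12] u=3 | in {0,2,3} | out {2} | ==
  [13] u=5 | in {0,1,2,3} | out {0,2,3} | ==

Converged values:
  [0] {0,1,3}
  [1] {0,2,3}
  [2] {3}
  [3] {2}
  [4] {0,2,3}
  [5] {0,2,3}
  [6] {1,2,3}
  [7] {0,1,2,3}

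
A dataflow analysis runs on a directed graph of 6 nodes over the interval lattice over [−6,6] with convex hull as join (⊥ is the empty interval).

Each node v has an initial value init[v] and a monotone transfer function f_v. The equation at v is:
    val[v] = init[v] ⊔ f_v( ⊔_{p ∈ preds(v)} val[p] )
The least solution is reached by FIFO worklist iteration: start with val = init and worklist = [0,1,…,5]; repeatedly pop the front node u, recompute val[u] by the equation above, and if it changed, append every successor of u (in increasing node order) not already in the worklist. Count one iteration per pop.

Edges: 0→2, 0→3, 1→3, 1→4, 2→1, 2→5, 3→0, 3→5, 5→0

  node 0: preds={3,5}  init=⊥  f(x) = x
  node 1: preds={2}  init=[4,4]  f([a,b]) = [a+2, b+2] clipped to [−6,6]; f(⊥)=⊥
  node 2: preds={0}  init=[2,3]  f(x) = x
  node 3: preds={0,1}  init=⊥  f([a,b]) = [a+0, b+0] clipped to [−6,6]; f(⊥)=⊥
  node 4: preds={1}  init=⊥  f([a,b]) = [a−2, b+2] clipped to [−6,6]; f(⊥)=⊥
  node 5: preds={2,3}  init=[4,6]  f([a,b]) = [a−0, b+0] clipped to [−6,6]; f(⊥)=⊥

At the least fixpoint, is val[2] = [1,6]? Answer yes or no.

Trace (13 dequeues):
  [1] u=0 | in [4,6] | out [4,6] | prev ⊥ | push {}
  [2] u=1 | in [2,3] | out [4,5] | prev [4,4] | push {}
  [3] u=2 | in [4,6] | out [2,6] | prev [2,3] | push {1}
  [4] u=3 | in [4,6] | out [4,6] | prev ⊥ | push {0}
  [5] u=4 | in [4,5] | out [2,6] | prev ⊥ | push {}
  [6] u=5 | in [2,6] | out [2,6] | prev [4,6] | push {}
  [7] u=1 | in [2,6] | out [4,6] | prev [4,5] | push {3,4}
  [8] u=0 | in [2,6] | out [2,6] | prev [4,6] | push {2}
  [9] u=3 | in [2,6] | out [2,6] | prev [4,6] | push {0,5}
  [10] u=4 | in [4,6] | out [2,6] | ==
  [11] u=2 | in [2,6] | out [2,6] | ==
  [12] u=0 | in [2,6] | out [2,6] | ==
  [13] u=5 | in [2,6] | out [2,6] | ==

Converged values:
  [0] [2,6]
  [1] [4,6]
  [2] [2,6]
  [3] [2,6]
  [4] [2,6]
  [5] [2,6]

no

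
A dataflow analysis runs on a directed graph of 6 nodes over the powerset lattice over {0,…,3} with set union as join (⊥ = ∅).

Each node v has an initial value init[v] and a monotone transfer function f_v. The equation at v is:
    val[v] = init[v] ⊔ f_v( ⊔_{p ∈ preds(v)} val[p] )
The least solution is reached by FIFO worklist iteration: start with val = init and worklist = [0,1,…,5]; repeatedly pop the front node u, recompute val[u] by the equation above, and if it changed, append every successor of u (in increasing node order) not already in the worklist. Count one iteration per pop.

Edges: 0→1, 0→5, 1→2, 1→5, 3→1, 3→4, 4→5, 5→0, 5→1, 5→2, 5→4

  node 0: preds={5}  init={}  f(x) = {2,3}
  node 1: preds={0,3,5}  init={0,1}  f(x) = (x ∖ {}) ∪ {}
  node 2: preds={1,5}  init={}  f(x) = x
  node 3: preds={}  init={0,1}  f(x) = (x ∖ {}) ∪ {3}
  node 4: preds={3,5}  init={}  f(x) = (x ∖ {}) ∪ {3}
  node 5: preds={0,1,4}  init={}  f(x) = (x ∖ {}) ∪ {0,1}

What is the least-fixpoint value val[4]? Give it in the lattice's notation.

{0,1,2,3}

Worklist (11 pops):
  #1 pop 0: in={} → {2,3} (was {}); enqueue []
  #2 pop 1: in={0,1,2,3} → {0,1,2,3} (was {0,1}); enqueue []
  #3 pop 2: in={0,1,2,3} → {0,1,2,3} (was {}); enqueue []
  #4 pop 3: in={} → {0,1,3} (was {0,1}); enqueue [1]
  #5 pop 4: in={0,1,3} → {0,1,3} (was {}); enqueue []
  #6 pop 5: in={0,1,2,3} → {0,1,2,3} (was {}); enqueue [0,2,4]
  #7 pop 1: in={0,1,2,3} → {0,1,2,3} (no change)
  #8 pop 0: in={0,1,2,3} → {2,3} (no change)
  #9 pop 2: in={0,1,2,3} → {0,1,2,3} (no change)
  #10 pop 4: in={0,1,2,3} → {0,1,2,3} (was {0,1,3}); enqueue [5]
  #11 pop 5: in={0,1,2,3} → {0,1,2,3} (no change)

Fixpoint:
  val[0] = {2,3}
  val[1] = {0,1,2,3}
  val[2] = {0,1,2,3}
  val[3] = {0,1,3}
  val[4] = {0,1,2,3}
  val[5] = {0,1,2,3}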